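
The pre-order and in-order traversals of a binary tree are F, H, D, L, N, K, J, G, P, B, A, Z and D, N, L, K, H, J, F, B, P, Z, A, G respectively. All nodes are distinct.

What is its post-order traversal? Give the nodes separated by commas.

The first element of pre-order is the root; it splits in-order into left and right subtrees.
Root F: left subtree has 6 nodes {D, N, L, K, H, J}, right has 5 {B, P, Z, A, G}.
  Root H: left subtree has 4 nodes {D, N, L, K}, right has 1 {J}.
    Root D: left subtree has 0 nodes { }, right has 3 {N, L, K}.
      Root L: left subtree has 1 node {N}, right has 1 {K}.
  Root G: left subtree has 4 nodes {B, P, Z, A}, right has 0 { }.
    Root P: left subtree has 1 node {B}, right has 2 {Z, A}.
      Root A: left subtree has 1 node {Z}, right has 0 { }.

N, K, L, D, J, H, B, Z, A, P, G, F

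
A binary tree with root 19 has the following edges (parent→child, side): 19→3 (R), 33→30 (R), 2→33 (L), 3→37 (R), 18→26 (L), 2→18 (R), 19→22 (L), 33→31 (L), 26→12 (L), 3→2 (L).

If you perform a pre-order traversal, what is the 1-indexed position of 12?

Pre-order visits the node, then its left subtree, then its right subtree.
Visit 19.
At 19: go left to 22.
  22 is a leaf — visit 22.
At 19: go right to 3.
  Visit 3.
  At 3: go left to 2.
    Visit 2.
    At 2: go left to 33.
      Visit 33.
      At 33: go left to 31.
        31 is a leaf — visit 31.
      At 33: go right to 30.
        30 is a leaf — visit 30.
    At 2: go right to 18.
      Visit 18.
      At 18: go left to 26.
        Visit 26.
        At 26: go left to 12.
          12 is a leaf — visit 12.
        At 26: no right child.
      At 18: no right child.
  At 3: go right to 37.
    37 is a leaf — visit 37.
Full pre-order sequence: 19, 22, 3, 2, 33, 31, 30, 18, 26, 12, 37.

10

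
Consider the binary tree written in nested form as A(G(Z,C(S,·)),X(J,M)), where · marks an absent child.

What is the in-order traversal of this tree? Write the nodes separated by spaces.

In-order visits the left subtree, then the node, then the right subtree.
At A: go left to G.
  At G: go left to Z.
    Z is a leaf — visit Z.
  Visit G.
  At G: go right to C.
    At C: go left to S.
      S is a leaf — visit S.
    Visit C.
    At C: no right child.
Visit A.
At A: go right to X.
  At X: go left to J.
    J is a leaf — visit J.
  Visit X.
  At X: go right to M.
    M is a leaf — visit M.

Z G S C A J X M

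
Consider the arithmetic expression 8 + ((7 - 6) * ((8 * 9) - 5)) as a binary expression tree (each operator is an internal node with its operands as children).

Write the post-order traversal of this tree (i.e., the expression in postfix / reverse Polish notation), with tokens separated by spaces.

8 7 6 - 8 9 * 5 - * +

Post-order on an expression tree gives postfix notation: for each operator, emit left operand, right operand, then the operator.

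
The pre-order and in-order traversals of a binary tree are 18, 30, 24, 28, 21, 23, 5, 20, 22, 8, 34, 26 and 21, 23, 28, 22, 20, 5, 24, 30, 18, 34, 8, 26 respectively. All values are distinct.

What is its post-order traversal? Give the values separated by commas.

23, 21, 22, 20, 5, 28, 24, 30, 34, 26, 8, 18

The first element of pre-order is the root; it splits in-order into left and right subtrees.
Root 18: left subtree has 8 nodes {21, 23, 28, 22, 20, 5, 24, 30}, right has 3 {34, 8, 26}.
  Root 30: left subtree has 7 nodes {21, 23, 28, 22, 20, 5, 24}, right has 0 { }.
    Root 24: left subtree has 6 nodes {21, 23, 28, 22, 20, 5}, right has 0 { }.
      Root 28: left subtree has 2 nodes {21, 23}, right has 3 {22, 20, 5}.
        Root 21: left subtree has 0 nodes { }, right has 1 {23}.
        Root 5: left subtree has 2 nodes {22, 20}, right has 0 { }.
          Root 20: left subtree has 1 node {22}, right has 0 { }.
  Root 8: left subtree has 1 node {34}, right has 1 {26}.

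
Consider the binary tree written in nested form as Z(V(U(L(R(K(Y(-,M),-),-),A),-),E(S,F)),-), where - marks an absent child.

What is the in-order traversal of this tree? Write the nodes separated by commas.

In-order visits the left subtree, then the node, then the right subtree.
At Z: go left to V.
  At V: go left to U.
    At U: go left to L.
      At L: go left to R.
        At R: go left to K.
          At K: go left to Y.
            At Y: no left child.
            Visit Y.
            At Y: go right to M.
              M is a leaf — visit M.
          Visit K.
          At K: no right child.
        Visit R.
        At R: no right child.
      Visit L.
      At L: go right to A.
        A is a leaf — visit A.
    Visit U.
    At U: no right child.
  Visit V.
  At V: go right to E.
    At E: go left to S.
      S is a leaf — visit S.
    Visit E.
    At E: go right to F.
      F is a leaf — visit F.
Visit Z.
At Z: no right child.

Y, M, K, R, L, A, U, V, S, E, F, Z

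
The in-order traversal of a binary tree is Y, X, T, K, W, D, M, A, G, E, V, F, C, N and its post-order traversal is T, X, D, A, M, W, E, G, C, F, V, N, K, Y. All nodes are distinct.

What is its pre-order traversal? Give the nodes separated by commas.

The last element of post-order is the root; it splits in-order into left and right subtrees.
Root Y: left subtree has 0 nodes { }, right has 13 {X, T, K, W, D, M, A, G, E, V, F, C, N}.
  Root K: left subtree has 2 nodes {X, T}, right has 10 {W, D, M, A, G, E, V, F, C, N}.
    Root X: left subtree has 0 nodes { }, right has 1 {T}.
    Root N: left subtree has 9 nodes {W, D, M, A, G, E, V, F, C}, right has 0 { }.
      Root V: left subtree has 6 nodes {W, D, M, A, G, E}, right has 2 {F, C}.
        Root G: left subtree has 4 nodes {W, D, M, A}, right has 1 {E}.
          Root W: left subtree has 0 nodes { }, right has 3 {D, M, A}.
            Root M: left subtree has 1 node {D}, right has 1 {A}.
        Root F: left subtree has 0 nodes { }, right has 1 {C}.

Y, K, X, T, N, V, G, W, M, D, A, E, F, C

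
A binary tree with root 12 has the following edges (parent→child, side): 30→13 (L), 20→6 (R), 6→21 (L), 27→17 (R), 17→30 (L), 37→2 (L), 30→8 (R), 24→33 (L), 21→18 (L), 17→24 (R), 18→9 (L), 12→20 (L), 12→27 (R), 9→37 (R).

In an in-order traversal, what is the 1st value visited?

20

In-order visits the left subtree, then the node, then the right subtree.
At 12: go left to 20.
  At 20: no left child.
  Visit 20.
  At 20: go right to 6.
    At 6: go left to 21.
      At 21: go left to 18.
        At 18: go left to 9.
          At 9: no left child.
          Visit 9.
          At 9: go right to 37.
            At 37: go left to 2.
              2 is a leaf — visit 2.
            Visit 37.
            At 37: no right child.
        Visit 18.
        At 18: no right child.
      Visit 21.
      At 21: no right child.
    Visit 6.
    At 6: no right child.
Visit 12.
At 12: go right to 27.
  At 27: no left child.
  Visit 27.
  At 27: go right to 17.
    At 17: go left to 30.
      At 30: go left to 13.
        13 is a leaf — visit 13.
      Visit 30.
      At 30: go right to 8.
        8 is a leaf — visit 8.
    Visit 17.
    At 17: go right to 24.
      At 24: go left to 33.
        33 is a leaf — visit 33.
      Visit 24.
      At 24: no right child.
Full in-order sequence: 20, 9, 2, 37, 18, 21, 6, 12, 27, 13, 30, 8, 17, 33, 24.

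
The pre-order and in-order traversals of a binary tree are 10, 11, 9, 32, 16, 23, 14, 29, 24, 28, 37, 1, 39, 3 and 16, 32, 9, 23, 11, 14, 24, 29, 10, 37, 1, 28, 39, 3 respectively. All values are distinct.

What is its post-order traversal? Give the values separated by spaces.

16 32 23 9 24 29 14 11 1 37 3 39 28 10

The first element of pre-order is the root; it splits in-order into left and right subtrees.
Root 10: left subtree has 8 nodes {16, 32, 9, 23, 11, 14, 24, 29}, right has 5 {37, 1, 28, 39, 3}.
  Root 11: left subtree has 4 nodes {16, 32, 9, 23}, right has 3 {14, 24, 29}.
    Root 9: left subtree has 2 nodes {16, 32}, right has 1 {23}.
      Root 32: left subtree has 1 node {16}, right has 0 { }.
    Root 14: left subtree has 0 nodes { }, right has 2 {24, 29}.
      Root 29: left subtree has 1 node {24}, right has 0 { }.
  Root 28: left subtree has 2 nodes {37, 1}, right has 2 {39, 3}.
    Root 37: left subtree has 0 nodes { }, right has 1 {1}.
    Root 39: left subtree has 0 nodes { }, right has 1 {3}.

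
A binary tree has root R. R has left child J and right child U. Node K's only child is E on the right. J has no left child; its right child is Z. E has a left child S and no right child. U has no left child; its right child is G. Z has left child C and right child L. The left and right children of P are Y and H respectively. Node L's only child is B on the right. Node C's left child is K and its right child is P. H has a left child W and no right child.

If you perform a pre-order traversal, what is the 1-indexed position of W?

Pre-order visits the node, then its left subtree, then its right subtree.
Visit R.
At R: go left to J.
  Visit J.
  At J: no left child.
  At J: go right to Z.
    Visit Z.
    At Z: go left to C.
      Visit C.
      At C: go left to K.
        Visit K.
        At K: no left child.
        At K: go right to E.
          Visit E.
          At E: go left to S.
            S is a leaf — visit S.
          At E: no right child.
      At C: go right to P.
        Visit P.
        At P: go left to Y.
          Y is a leaf — visit Y.
        At P: go right to H.
          Visit H.
          At H: go left to W.
            W is a leaf — visit W.
          At H: no right child.
    At Z: go right to L.
      Visit L.
      At L: no left child.
      At L: go right to B.
        B is a leaf — visit B.
At R: go right to U.
  Visit U.
  At U: no left child.
  At U: go right to G.
    G is a leaf — visit G.
Full pre-order sequence: R, J, Z, C, K, E, S, P, Y, H, W, L, B, U, G.

11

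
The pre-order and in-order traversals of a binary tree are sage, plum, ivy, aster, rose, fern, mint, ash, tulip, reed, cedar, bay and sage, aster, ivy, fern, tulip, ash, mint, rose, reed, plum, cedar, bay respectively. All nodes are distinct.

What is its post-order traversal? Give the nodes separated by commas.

The first element of pre-order is the root; it splits in-order into left and right subtrees.
Root sage: left subtree has 0 nodes { }, right has 11 {aster, ivy, fern, tulip, ash, mint, rose, reed, plum, cedar, bay}.
  Root plum: left subtree has 8 nodes {aster, ivy, fern, tulip, ash, mint, rose, reed}, right has 2 {cedar, bay}.
    Root ivy: left subtree has 1 node {aster}, right has 6 {fern, tulip, ash, mint, rose, reed}.
      Root rose: left subtree has 4 nodes {fern, tulip, ash, mint}, right has 1 {reed}.
        Root fern: left subtree has 0 nodes { }, right has 3 {tulip, ash, mint}.
          Root mint: left subtree has 2 nodes {tulip, ash}, right has 0 { }.
            Root ash: left subtree has 1 node {tulip}, right has 0 { }.
    Root cedar: left subtree has 0 nodes { }, right has 1 {bay}.

aster, tulip, ash, mint, fern, reed, rose, ivy, bay, cedar, plum, sage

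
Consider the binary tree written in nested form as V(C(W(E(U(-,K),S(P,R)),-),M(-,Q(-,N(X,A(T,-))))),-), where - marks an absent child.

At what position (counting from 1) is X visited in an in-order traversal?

In-order visits the left subtree, then the node, then the right subtree.
At V: go left to C.
  At C: go left to W.
    At W: go left to E.
      At E: go left to U.
        At U: no left child.
        Visit U.
        At U: go right to K.
          K is a leaf — visit K.
      Visit E.
      At E: go right to S.
        At S: go left to P.
          P is a leaf — visit P.
        Visit S.
        At S: go right to R.
          R is a leaf — visit R.
    Visit W.
    At W: no right child.
  Visit C.
  At C: go right to M.
    At M: no left child.
    Visit M.
    At M: go right to Q.
      At Q: no left child.
      Visit Q.
      At Q: go right to N.
        At N: go left to X.
          X is a leaf — visit X.
        Visit N.
        At N: go right to A.
          At A: go left to T.
            T is a leaf — visit T.
          Visit A.
          At A: no right child.
Visit V.
At V: no right child.
Full in-order sequence: U, K, E, P, S, R, W, C, M, Q, X, N, T, A, V.

11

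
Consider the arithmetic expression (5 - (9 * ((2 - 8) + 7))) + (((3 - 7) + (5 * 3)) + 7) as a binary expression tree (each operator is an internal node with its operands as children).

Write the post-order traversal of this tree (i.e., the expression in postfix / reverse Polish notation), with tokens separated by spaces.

Post-order on an expression tree gives postfix notation: for each operator, emit left operand, right operand, then the operator.

5 9 2 8 - 7 + * - 3 7 - 5 3 * + 7 + +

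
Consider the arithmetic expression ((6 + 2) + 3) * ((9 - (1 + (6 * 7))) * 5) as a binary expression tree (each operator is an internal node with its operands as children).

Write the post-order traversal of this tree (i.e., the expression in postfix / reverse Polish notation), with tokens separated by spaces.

Post-order on an expression tree gives postfix notation: for each operator, emit left operand, right operand, then the operator.

6 2 + 3 + 9 1 6 7 * + - 5 * *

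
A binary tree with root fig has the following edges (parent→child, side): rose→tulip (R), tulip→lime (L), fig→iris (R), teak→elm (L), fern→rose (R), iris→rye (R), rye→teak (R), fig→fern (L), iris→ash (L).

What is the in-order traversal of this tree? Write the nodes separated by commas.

In-order visits the left subtree, then the node, then the right subtree.
At fig: go left to fern.
  At fern: no left child.
  Visit fern.
  At fern: go right to rose.
    At rose: no left child.
    Visit rose.
    At rose: go right to tulip.
      At tulip: go left to lime.
        lime is a leaf — visit lime.
      Visit tulip.
      At tulip: no right child.
Visit fig.
At fig: go right to iris.
  At iris: go left to ash.
    ash is a leaf — visit ash.
  Visit iris.
  At iris: go right to rye.
    At rye: no left child.
    Visit rye.
    At rye: go right to teak.
      At teak: go left to elm.
        elm is a leaf — visit elm.
      Visit teak.
      At teak: no right child.

fern, rose, lime, tulip, fig, ash, iris, rye, elm, teak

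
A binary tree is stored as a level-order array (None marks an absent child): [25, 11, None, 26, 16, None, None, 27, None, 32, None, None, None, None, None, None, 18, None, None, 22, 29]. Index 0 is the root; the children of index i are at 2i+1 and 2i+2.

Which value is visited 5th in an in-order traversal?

In-order visits the left subtree, then the node, then the right subtree.
At 25: go left to 11.
  At 11: go left to 26.
    At 26: go left to 27.
      At 27: no left child.
      Visit 27.
      At 27: go right to 18.
        18 is a leaf — visit 18.
    Visit 26.
    At 26: no right child.
  Visit 11.
  At 11: go right to 16.
    At 16: go left to 32.
      At 32: go left to 22.
        22 is a leaf — visit 22.
      Visit 32.
      At 32: go right to 29.
        29 is a leaf — visit 29.
    Visit 16.
    At 16: no right child.
Visit 25.
At 25: no right child.
Full in-order sequence: 27, 18, 26, 11, 22, 32, 29, 16, 25.

22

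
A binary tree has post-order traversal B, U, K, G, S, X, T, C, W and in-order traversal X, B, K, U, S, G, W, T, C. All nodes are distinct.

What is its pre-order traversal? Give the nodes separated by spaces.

The last element of post-order is the root; it splits in-order into left and right subtrees.
Root W: left subtree has 6 nodes {X, B, K, U, S, G}, right has 2 {T, C}.
  Root X: left subtree has 0 nodes { }, right has 5 {B, K, U, S, G}.
    Root S: left subtree has 3 nodes {B, K, U}, right has 1 {G}.
      Root K: left subtree has 1 node {B}, right has 1 {U}.
  Root C: left subtree has 1 node {T}, right has 0 { }.

W X S K B U G C T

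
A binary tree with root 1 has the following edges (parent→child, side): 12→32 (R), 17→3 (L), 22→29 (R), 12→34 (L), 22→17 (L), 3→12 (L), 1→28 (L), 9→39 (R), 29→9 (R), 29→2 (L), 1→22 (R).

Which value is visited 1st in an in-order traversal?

28

In-order visits the left subtree, then the node, then the right subtree.
At 1: go left to 28.
  28 is a leaf — visit 28.
Visit 1.
At 1: go right to 22.
  At 22: go left to 17.
    At 17: go left to 3.
      At 3: go left to 12.
        At 12: go left to 34.
          34 is a leaf — visit 34.
        Visit 12.
        At 12: go right to 32.
          32 is a leaf — visit 32.
      Visit 3.
      At 3: no right child.
    Visit 17.
    At 17: no right child.
  Visit 22.
  At 22: go right to 29.
    At 29: go left to 2.
      2 is a leaf — visit 2.
    Visit 29.
    At 29: go right to 9.
      At 9: no left child.
      Visit 9.
      At 9: go right to 39.
        39 is a leaf — visit 39.
Full in-order sequence: 28, 1, 34, 12, 32, 3, 17, 22, 2, 29, 9, 39.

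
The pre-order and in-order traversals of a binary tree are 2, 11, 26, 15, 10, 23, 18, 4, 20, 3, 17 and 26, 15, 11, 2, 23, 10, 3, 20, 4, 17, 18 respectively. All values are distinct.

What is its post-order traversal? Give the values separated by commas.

15, 26, 11, 23, 3, 20, 17, 4, 18, 10, 2

The first element of pre-order is the root; it splits in-order into left and right subtrees.
Root 2: left subtree has 3 nodes {26, 15, 11}, right has 7 {23, 10, 3, 20, 4, 17, 18}.
  Root 11: left subtree has 2 nodes {26, 15}, right has 0 { }.
    Root 26: left subtree has 0 nodes { }, right has 1 {15}.
  Root 10: left subtree has 1 node {23}, right has 5 {3, 20, 4, 17, 18}.
    Root 18: left subtree has 4 nodes {3, 20, 4, 17}, right has 0 { }.
      Root 4: left subtree has 2 nodes {3, 20}, right has 1 {17}.
        Root 20: left subtree has 1 node {3}, right has 0 { }.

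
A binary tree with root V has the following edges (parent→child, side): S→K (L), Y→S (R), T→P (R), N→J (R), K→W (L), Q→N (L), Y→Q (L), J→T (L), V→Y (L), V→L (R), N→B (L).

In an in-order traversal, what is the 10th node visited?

S

In-order visits the left subtree, then the node, then the right subtree.
At V: go left to Y.
  At Y: go left to Q.
    At Q: go left to N.
      At N: go left to B.
        B is a leaf — visit B.
      Visit N.
      At N: go right to J.
        At J: go left to T.
          At T: no left child.
          Visit T.
          At T: go right to P.
            P is a leaf — visit P.
        Visit J.
        At J: no right child.
    Visit Q.
    At Q: no right child.
  Visit Y.
  At Y: go right to S.
    At S: go left to K.
      At K: go left to W.
        W is a leaf — visit W.
      Visit K.
      At K: no right child.
    Visit S.
    At S: no right child.
Visit V.
At V: go right to L.
  L is a leaf — visit L.
Full in-order sequence: B, N, T, P, J, Q, Y, W, K, S, V, L.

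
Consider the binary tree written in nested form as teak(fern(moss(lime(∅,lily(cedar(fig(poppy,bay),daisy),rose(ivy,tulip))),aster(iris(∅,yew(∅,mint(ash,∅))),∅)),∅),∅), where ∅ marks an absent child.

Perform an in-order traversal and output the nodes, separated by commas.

lime, poppy, fig, bay, cedar, daisy, lily, ivy, rose, tulip, moss, iris, yew, ash, mint, aster, fern, teak

In-order visits the left subtree, then the node, then the right subtree.
At teak: go left to fern.
  At fern: go left to moss.
    At moss: go left to lime.
      At lime: no left child.
      Visit lime.
      At lime: go right to lily.
        At lily: go left to cedar.
          At cedar: go left to fig.
            At fig: go left to poppy.
              poppy is a leaf — visit poppy.
            Visit fig.
            At fig: go right to bay.
              bay is a leaf — visit bay.
          Visit cedar.
          At cedar: go right to daisy.
            daisy is a leaf — visit daisy.
        Visit lily.
        At lily: go right to rose.
          At rose: go left to ivy.
            ivy is a leaf — visit ivy.
          Visit rose.
          At rose: go right to tulip.
            tulip is a leaf — visit tulip.
    Visit moss.
    At moss: go right to aster.
      At aster: go left to iris.
        At iris: no left child.
        Visit iris.
        At iris: go right to yew.
          At yew: no left child.
          Visit yew.
          At yew: go right to mint.
            At mint: go left to ash.
              ash is a leaf — visit ash.
            Visit mint.
            At mint: no right child.
      Visit aster.
      At aster: no right child.
  Visit fern.
  At fern: no right child.
Visit teak.
At teak: no right child.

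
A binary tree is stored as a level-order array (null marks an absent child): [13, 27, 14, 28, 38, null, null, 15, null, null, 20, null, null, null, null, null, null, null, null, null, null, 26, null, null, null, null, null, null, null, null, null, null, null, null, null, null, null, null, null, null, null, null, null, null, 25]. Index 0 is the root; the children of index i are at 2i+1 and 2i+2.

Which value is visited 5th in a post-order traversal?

Post-order visits the left subtree, then the right subtree, then the node.
At 13: go left to 27.
  At 27: go left to 28.
    At 28: go left to 15.
      15 is a leaf — visit 15.
    At 28: no right child.
    Visit 28.
  At 27: go right to 38.
    At 38: no left child.
    At 38: go right to 20.
      At 20: go left to 26.
        At 26: no left child.
        At 26: go right to 25.
          25 is a leaf — visit 25.
        Visit 26.
      At 20: no right child.
      Visit 20.
    Visit 38.
  Visit 27.
At 13: go right to 14.
  14 is a leaf — visit 14.
Visit 13.
Full post-order sequence: 15, 28, 25, 26, 20, 38, 27, 14, 13.

20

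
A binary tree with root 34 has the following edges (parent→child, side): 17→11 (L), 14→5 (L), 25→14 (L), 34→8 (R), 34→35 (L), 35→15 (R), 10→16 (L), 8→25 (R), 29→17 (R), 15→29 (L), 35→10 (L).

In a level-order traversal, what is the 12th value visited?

11

Level-order visits nodes level by level from the root, left to right within each level.
Level 0: 34
Level 1: 35, 8
Level 2: 10, 15, 25
Level 3: 16, 29, 14
Level 4: 17, 5
Level 5: 11
Full level-order sequence: 34, 35, 8, 10, 15, 25, 16, 29, 14, 17, 5, 11.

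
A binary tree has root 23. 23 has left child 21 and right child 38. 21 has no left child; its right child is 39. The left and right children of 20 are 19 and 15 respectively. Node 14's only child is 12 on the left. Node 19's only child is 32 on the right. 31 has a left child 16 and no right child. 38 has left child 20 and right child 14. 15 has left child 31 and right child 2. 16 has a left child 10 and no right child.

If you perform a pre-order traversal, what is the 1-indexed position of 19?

Pre-order visits the node, then its left subtree, then its right subtree.
Visit 23.
At 23: go left to 21.
  Visit 21.
  At 21: no left child.
  At 21: go right to 39.
    39 is a leaf — visit 39.
At 23: go right to 38.
  Visit 38.
  At 38: go left to 20.
    Visit 20.
    At 20: go left to 19.
      Visit 19.
      At 19: no left child.
      At 19: go right to 32.
        32 is a leaf — visit 32.
    At 20: go right to 15.
      Visit 15.
      At 15: go left to 31.
        Visit 31.
        At 31: go left to 16.
          Visit 16.
          At 16: go left to 10.
            10 is a leaf — visit 10.
          At 16: no right child.
        At 31: no right child.
      At 15: go right to 2.
        2 is a leaf — visit 2.
  At 38: go right to 14.
    Visit 14.
    At 14: go left to 12.
      12 is a leaf — visit 12.
    At 14: no right child.
Full pre-order sequence: 23, 21, 39, 38, 20, 19, 32, 15, 31, 16, 10, 2, 14, 12.

6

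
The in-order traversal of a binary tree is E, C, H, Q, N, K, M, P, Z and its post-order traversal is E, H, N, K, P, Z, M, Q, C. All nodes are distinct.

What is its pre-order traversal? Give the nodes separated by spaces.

The last element of post-order is the root; it splits in-order into left and right subtrees.
Root C: left subtree has 1 node {E}, right has 7 {H, Q, N, K, M, P, Z}.
  Root Q: left subtree has 1 node {H}, right has 5 {N, K, M, P, Z}.
    Root M: left subtree has 2 nodes {N, K}, right has 2 {P, Z}.
      Root K: left subtree has 1 node {N}, right has 0 { }.
      Root Z: left subtree has 1 node {P}, right has 0 { }.

C E Q H M K N Z P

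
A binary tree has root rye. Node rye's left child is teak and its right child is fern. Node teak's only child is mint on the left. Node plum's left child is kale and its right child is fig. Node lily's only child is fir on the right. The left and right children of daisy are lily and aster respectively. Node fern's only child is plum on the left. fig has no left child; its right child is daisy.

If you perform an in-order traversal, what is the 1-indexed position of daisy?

In-order visits the left subtree, then the node, then the right subtree.
At rye: go left to teak.
  At teak: go left to mint.
    mint is a leaf — visit mint.
  Visit teak.
  At teak: no right child.
Visit rye.
At rye: go right to fern.
  At fern: go left to plum.
    At plum: go left to kale.
      kale is a leaf — visit kale.
    Visit plum.
    At plum: go right to fig.
      At fig: no left child.
      Visit fig.
      At fig: go right to daisy.
        At daisy: go left to lily.
          At lily: no left child.
          Visit lily.
          At lily: go right to fir.
            fir is a leaf — visit fir.
        Visit daisy.
        At daisy: go right to aster.
          aster is a leaf — visit aster.
  Visit fern.
  At fern: no right child.
Full in-order sequence: mint, teak, rye, kale, plum, fig, lily, fir, daisy, aster, fern.

9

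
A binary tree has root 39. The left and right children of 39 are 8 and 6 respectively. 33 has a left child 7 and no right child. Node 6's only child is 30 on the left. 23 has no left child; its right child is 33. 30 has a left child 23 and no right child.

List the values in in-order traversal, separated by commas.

In-order visits the left subtree, then the node, then the right subtree.
At 39: go left to 8.
  8 is a leaf — visit 8.
Visit 39.
At 39: go right to 6.
  At 6: go left to 30.
    At 30: go left to 23.
      At 23: no left child.
      Visit 23.
      At 23: go right to 33.
        At 33: go left to 7.
          7 is a leaf — visit 7.
        Visit 33.
        At 33: no right child.
    Visit 30.
    At 30: no right child.
  Visit 6.
  At 6: no right child.

8, 39, 23, 7, 33, 30, 6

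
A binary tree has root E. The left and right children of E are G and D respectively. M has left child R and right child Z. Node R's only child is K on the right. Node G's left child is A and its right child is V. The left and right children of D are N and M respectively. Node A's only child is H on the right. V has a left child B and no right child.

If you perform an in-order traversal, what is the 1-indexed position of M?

In-order visits the left subtree, then the node, then the right subtree.
At E: go left to G.
  At G: go left to A.
    At A: no left child.
    Visit A.
    At A: go right to H.
      H is a leaf — visit H.
  Visit G.
  At G: go right to V.
    At V: go left to B.
      B is a leaf — visit B.
    Visit V.
    At V: no right child.
Visit E.
At E: go right to D.
  At D: go left to N.
    N is a leaf — visit N.
  Visit D.
  At D: go right to M.
    At M: go left to R.
      At R: no left child.
      Visit R.
      At R: go right to K.
        K is a leaf — visit K.
    Visit M.
    At M: go right to Z.
      Z is a leaf — visit Z.
Full in-order sequence: A, H, G, B, V, E, N, D, R, K, M, Z.

11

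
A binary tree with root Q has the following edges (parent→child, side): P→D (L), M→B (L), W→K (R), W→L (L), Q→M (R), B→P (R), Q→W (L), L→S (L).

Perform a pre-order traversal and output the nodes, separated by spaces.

Pre-order visits the node, then its left subtree, then its right subtree.
Visit Q.
At Q: go left to W.
  Visit W.
  At W: go left to L.
    Visit L.
    At L: go left to S.
      S is a leaf — visit S.
    At L: no right child.
  At W: go right to K.
    K is a leaf — visit K.
At Q: go right to M.
  Visit M.
  At M: go left to B.
    Visit B.
    At B: no left child.
    At B: go right to P.
      Visit P.
      At P: go left to D.
        D is a leaf — visit D.
      At P: no right child.
  At M: no right child.

Q W L S K M B P D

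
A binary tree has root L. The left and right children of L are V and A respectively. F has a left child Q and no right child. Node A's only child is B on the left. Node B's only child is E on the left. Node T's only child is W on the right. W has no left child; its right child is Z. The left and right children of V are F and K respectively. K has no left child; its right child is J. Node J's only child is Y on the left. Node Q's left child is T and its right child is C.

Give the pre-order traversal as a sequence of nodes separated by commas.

L, V, F, Q, T, W, Z, C, K, J, Y, A, B, E

Pre-order visits the node, then its left subtree, then its right subtree.
Visit L.
At L: go left to V.
  Visit V.
  At V: go left to F.
    Visit F.
    At F: go left to Q.
      Visit Q.
      At Q: go left to T.
        Visit T.
        At T: no left child.
        At T: go right to W.
          Visit W.
          At W: no left child.
          At W: go right to Z.
            Z is a leaf — visit Z.
      At Q: go right to C.
        C is a leaf — visit C.
    At F: no right child.
  At V: go right to K.
    Visit K.
    At K: no left child.
    At K: go right to J.
      Visit J.
      At J: go left to Y.
        Y is a leaf — visit Y.
      At J: no right child.
At L: go right to A.
  Visit A.
  At A: go left to B.
    Visit B.
    At B: go left to E.
      E is a leaf — visit E.
    At B: no right child.
  At A: no right child.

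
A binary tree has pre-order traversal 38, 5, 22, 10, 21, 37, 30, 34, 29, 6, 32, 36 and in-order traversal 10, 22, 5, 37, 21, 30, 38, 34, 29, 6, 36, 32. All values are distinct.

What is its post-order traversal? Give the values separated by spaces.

The first element of pre-order is the root; it splits in-order into left and right subtrees.
Root 38: left subtree has 6 nodes {10, 22, 5, 37, 21, 30}, right has 5 {34, 29, 6, 36, 32}.
  Root 5: left subtree has 2 nodes {10, 22}, right has 3 {37, 21, 30}.
    Root 22: left subtree has 1 node {10}, right has 0 { }.
    Root 21: left subtree has 1 node {37}, right has 1 {30}.
  Root 34: left subtree has 0 nodes { }, right has 4 {29, 6, 36, 32}.
    Root 29: left subtree has 0 nodes { }, right has 3 {6, 36, 32}.
      Root 6: left subtree has 0 nodes { }, right has 2 {36, 32}.
        Root 32: left subtree has 1 node {36}, right has 0 { }.

10 22 37 30 21 5 36 32 6 29 34 38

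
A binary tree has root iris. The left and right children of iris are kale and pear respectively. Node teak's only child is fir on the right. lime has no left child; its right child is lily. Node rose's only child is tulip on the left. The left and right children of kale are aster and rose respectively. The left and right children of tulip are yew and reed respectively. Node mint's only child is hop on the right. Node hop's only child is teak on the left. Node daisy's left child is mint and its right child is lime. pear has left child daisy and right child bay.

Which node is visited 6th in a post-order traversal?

kale

Post-order visits the left subtree, then the right subtree, then the node.
At iris: go left to kale.
  At kale: go left to aster.
    aster is a leaf — visit aster.
  At kale: go right to rose.
    At rose: go left to tulip.
      At tulip: go left to yew.
        yew is a leaf — visit yew.
      At tulip: go right to reed.
        reed is a leaf — visit reed.
      Visit tulip.
    At rose: no right child.
    Visit rose.
  Visit kale.
At iris: go right to pear.
  At pear: go left to daisy.
    At daisy: go left to mint.
      At mint: no left child.
      At mint: go right to hop.
        At hop: go left to teak.
          At teak: no left child.
          At teak: go right to fir.
            fir is a leaf — visit fir.
          Visit teak.
        At hop: no right child.
        Visit hop.
      Visit mint.
    At daisy: go right to lime.
      At lime: no left child.
      At lime: go right to lily.
        lily is a leaf — visit lily.
      Visit lime.
    Visit daisy.
  At pear: go right to bay.
    bay is a leaf — visit bay.
  Visit pear.
Visit iris.
Full post-order sequence: aster, yew, reed, tulip, rose, kale, fir, teak, hop, mint, lily, lime, daisy, bay, pear, iris.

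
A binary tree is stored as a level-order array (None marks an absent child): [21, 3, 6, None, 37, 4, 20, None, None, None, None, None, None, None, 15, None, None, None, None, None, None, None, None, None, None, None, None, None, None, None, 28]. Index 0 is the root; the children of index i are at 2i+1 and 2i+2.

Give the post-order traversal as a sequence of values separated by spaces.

Post-order visits the left subtree, then the right subtree, then the node.
At 21: go left to 3.
  At 3: no left child.
  At 3: go right to 37.
    37 is a leaf — visit 37.
  Visit 3.
At 21: go right to 6.
  At 6: go left to 4.
    4 is a leaf — visit 4.
  At 6: go right to 20.
    At 20: no left child.
    At 20: go right to 15.
      At 15: no left child.
      At 15: go right to 28.
        28 is a leaf — visit 28.
      Visit 15.
    Visit 20.
  Visit 6.
Visit 21.

37 3 4 28 15 20 6 21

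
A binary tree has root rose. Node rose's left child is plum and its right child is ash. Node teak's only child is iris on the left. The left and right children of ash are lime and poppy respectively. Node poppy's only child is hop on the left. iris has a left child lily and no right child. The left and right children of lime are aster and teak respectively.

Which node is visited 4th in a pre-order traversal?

lime

Pre-order visits the node, then its left subtree, then its right subtree.
Visit rose.
At rose: go left to plum.
  plum is a leaf — visit plum.
At rose: go right to ash.
  Visit ash.
  At ash: go left to lime.
    Visit lime.
    At lime: go left to aster.
      aster is a leaf — visit aster.
    At lime: go right to teak.
      Visit teak.
      At teak: go left to iris.
        Visit iris.
        At iris: go left to lily.
          lily is a leaf — visit lily.
        At iris: no right child.
      At teak: no right child.
  At ash: go right to poppy.
    Visit poppy.
    At poppy: go left to hop.
      hop is a leaf — visit hop.
    At poppy: no right child.
Full pre-order sequence: rose, plum, ash, lime, aster, teak, iris, lily, poppy, hop.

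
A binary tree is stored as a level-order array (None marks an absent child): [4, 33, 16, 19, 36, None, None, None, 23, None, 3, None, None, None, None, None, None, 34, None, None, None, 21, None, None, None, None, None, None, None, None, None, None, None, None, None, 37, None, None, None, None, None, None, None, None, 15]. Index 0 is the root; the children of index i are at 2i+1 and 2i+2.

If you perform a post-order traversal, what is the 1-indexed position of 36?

Post-order visits the left subtree, then the right subtree, then the node.
At 4: go left to 33.
  At 33: go left to 19.
    At 19: no left child.
    At 19: go right to 23.
      At 23: go left to 34.
        At 34: go left to 37.
          37 is a leaf — visit 37.
        At 34: no right child.
        Visit 34.
      At 23: no right child.
      Visit 23.
    Visit 19.
  At 33: go right to 36.
    At 36: no left child.
    At 36: go right to 3.
      At 3: go left to 21.
        At 21: no left child.
        At 21: go right to 15.
          15 is a leaf — visit 15.
        Visit 21.
      At 3: no right child.
      Visit 3.
    Visit 36.
  Visit 33.
At 4: go right to 16.
  16 is a leaf — visit 16.
Visit 4.
Full post-order sequence: 37, 34, 23, 19, 15, 21, 3, 36, 33, 16, 4.

8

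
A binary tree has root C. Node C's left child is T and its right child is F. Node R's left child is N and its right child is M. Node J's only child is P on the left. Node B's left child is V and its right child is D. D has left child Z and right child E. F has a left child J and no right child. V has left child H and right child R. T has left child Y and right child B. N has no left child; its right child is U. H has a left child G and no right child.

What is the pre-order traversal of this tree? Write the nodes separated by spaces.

C T Y B V H G R N U M D Z E F J P

Pre-order visits the node, then its left subtree, then its right subtree.
Visit C.
At C: go left to T.
  Visit T.
  At T: go left to Y.
    Y is a leaf — visit Y.
  At T: go right to B.
    Visit B.
    At B: go left to V.
      Visit V.
      At V: go left to H.
        Visit H.
        At H: go left to G.
          G is a leaf — visit G.
        At H: no right child.
      At V: go right to R.
        Visit R.
        At R: go left to N.
          Visit N.
          At N: no left child.
          At N: go right to U.
            U is a leaf — visit U.
        At R: go right to M.
          M is a leaf — visit M.
    At B: go right to D.
      Visit D.
      At D: go left to Z.
        Z is a leaf — visit Z.
      At D: go right to E.
        E is a leaf — visit E.
At C: go right to F.
  Visit F.
  At F: go left to J.
    Visit J.
    At J: go left to P.
      P is a leaf — visit P.
    At J: no right child.
  At F: no right child.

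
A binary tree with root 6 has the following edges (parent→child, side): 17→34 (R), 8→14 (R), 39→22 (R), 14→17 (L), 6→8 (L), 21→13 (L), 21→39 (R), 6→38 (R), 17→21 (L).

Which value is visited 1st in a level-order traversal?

6

Level-order visits nodes level by level from the root, left to right within each level.
Level 0: 6
Level 1: 8, 38
Level 2: 14
Level 3: 17
Level 4: 21, 34
Level 5: 13, 39
Level 6: 22
Full level-order sequence: 6, 8, 38, 14, 17, 21, 34, 13, 39, 22.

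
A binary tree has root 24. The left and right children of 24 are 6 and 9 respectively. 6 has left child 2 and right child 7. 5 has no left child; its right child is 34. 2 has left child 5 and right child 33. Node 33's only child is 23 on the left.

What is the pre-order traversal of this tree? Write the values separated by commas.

24, 6, 2, 5, 34, 33, 23, 7, 9

Pre-order visits the node, then its left subtree, then its right subtree.
Visit 24.
At 24: go left to 6.
  Visit 6.
  At 6: go left to 2.
    Visit 2.
    At 2: go left to 5.
      Visit 5.
      At 5: no left child.
      At 5: go right to 34.
        34 is a leaf — visit 34.
    At 2: go right to 33.
      Visit 33.
      At 33: go left to 23.
        23 is a leaf — visit 23.
      At 33: no right child.
  At 6: go right to 7.
    7 is a leaf — visit 7.
At 24: go right to 9.
  9 is a leaf — visit 9.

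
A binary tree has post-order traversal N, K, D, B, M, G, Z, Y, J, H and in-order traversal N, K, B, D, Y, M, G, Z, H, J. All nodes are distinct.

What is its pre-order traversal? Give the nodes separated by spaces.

H Y B K N D Z G M J

The last element of post-order is the root; it splits in-order into left and right subtrees.
Root H: left subtree has 8 nodes {N, K, B, D, Y, M, G, Z}, right has 1 {J}.
  Root Y: left subtree has 4 nodes {N, K, B, D}, right has 3 {M, G, Z}.
    Root B: left subtree has 2 nodes {N, K}, right has 1 {D}.
      Root K: left subtree has 1 node {N}, right has 0 { }.
    Root Z: left subtree has 2 nodes {M, G}, right has 0 { }.
      Root G: left subtree has 1 node {M}, right has 0 { }.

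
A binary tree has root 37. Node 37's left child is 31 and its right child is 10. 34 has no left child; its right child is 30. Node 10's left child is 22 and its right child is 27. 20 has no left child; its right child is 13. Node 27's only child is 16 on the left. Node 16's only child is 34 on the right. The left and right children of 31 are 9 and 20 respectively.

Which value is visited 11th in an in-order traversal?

27

In-order visits the left subtree, then the node, then the right subtree.
At 37: go left to 31.
  At 31: go left to 9.
    9 is a leaf — visit 9.
  Visit 31.
  At 31: go right to 20.
    At 20: no left child.
    Visit 20.
    At 20: go right to 13.
      13 is a leaf — visit 13.
Visit 37.
At 37: go right to 10.
  At 10: go left to 22.
    22 is a leaf — visit 22.
  Visit 10.
  At 10: go right to 27.
    At 27: go left to 16.
      At 16: no left child.
      Visit 16.
      At 16: go right to 34.
        At 34: no left child.
        Visit 34.
        At 34: go right to 30.
          30 is a leaf — visit 30.
    Visit 27.
    At 27: no right child.
Full in-order sequence: 9, 31, 20, 13, 37, 22, 10, 16, 34, 30, 27.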